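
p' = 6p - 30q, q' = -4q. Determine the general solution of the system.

p(t) = -3c_1e^(-4t) + c_2e^(6t), q(t) = -c_1e^(-4t)

Coefficient matrix A = [[6, -30], [0, -4]].
Characteristic polynomial det(A - λI) = λ^2 - 2λ - 24 = 0.
Eigenvalues λ = -4, 6.
For λ=-4: (A-λI) row 1 is [10, -30], so an eigenvector is (-3, -1).
For λ=6: (A-λI) row 1 is [0, -30], so an eigenvector is (1, 0).
General solution: c_1e^(-4t)(-3,-1) + c_2e^(6t)(1,0).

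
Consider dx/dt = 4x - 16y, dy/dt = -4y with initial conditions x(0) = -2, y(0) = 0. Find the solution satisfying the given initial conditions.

x(t) = -2e^(4t), y(t) = 0

Coefficient matrix A = [[4, -16], [0, -4]].
Characteristic polynomial det(A - λI) = λ^2 - 16 = 0.
Eigenvalues λ = 4, -4.
For λ=4: (A-λI) row 1 is [0, -16], so an eigenvector is (-1, 0).
For λ=-4: (A-λI) row 1 is [8, -16], so an eigenvector is (2, 1).
General solution: K_1e^(4t)(-1,0) + K_2e^(-4t)(2,1).
Applying x(0)=-2, y(0)=0 gives K_1=2, K_2=0.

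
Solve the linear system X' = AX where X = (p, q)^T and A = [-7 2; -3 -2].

p(t) = -2C_1e^(-4t) - C_2e^(-5t), q(t) = -3C_1e^(-4t) - C_2e^(-5t)

Coefficient matrix A = [[-7, 2], [-3, -2]].
Characteristic polynomial det(A - λI) = λ^2 + 9λ + 20 = 0.
Eigenvalues λ = -4, -5.
For λ=-4: (A-λI) row 1 is [-3, 2], so an eigenvector is (-2, -3).
For λ=-5: (A-λI) row 1 is [-2, 2], so an eigenvector is (-1, -1).
General solution: C_1e^(-4t)(-2,-3) + C_2e^(-5t)(-1,-1).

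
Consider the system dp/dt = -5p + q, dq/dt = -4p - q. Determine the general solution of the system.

p(t) = -C_1e^(-3t) - C_2te^(-3t) + 2C_2e^(-3t), q(t) = -2C_1e^(-3t) - 2C_2te^(-3t) + 3C_2e^(-3t)

Coefficient matrix A = [[-5, 1], [-4, -1]].
Characteristic polynomial det(A - λI) = λ^2 + 6λ + 9 = 0.
Single eigenvalue λ = -3 with algebraic multiplicity 2.
Eigenvector v = (-1,-2); generalized eigenvector w with (A-λI)w=v is (2,3).
General solution: e^(-3t)[C_1·v + C_2·(t·v + w)].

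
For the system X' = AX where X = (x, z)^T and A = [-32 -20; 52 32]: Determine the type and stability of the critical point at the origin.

A = [[-32,-20],[52,32]]; det(A-λI) = λ^2 + 16.
λ = 0 ± 4i: zero real part.

center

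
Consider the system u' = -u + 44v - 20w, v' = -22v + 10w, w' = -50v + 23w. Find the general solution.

Coefficient matrix A = [[-1, 44, -20], [0, -22, 10], [0, -50, 23]].
det(A - λI) = 0 gives eigenvalues λ = -1, 3, -2.
For λ=-1: eigenvector (1,0,0).
For λ=3: eigenvector (-3,2,5).
For λ=-2: eigenvector (-4,1,2).
General solution: K_1e^(-t)(1,0,0) + K_2e^(3t)(-3,2,5) + K_3e^(-2t)(-4,1,2).

u(t) = K_1e^(-t) - 3K_2e^(3t) - 4K_3e^(-2t), v(t) = 2K_2e^(3t) + K_3e^(-2t), w(t) = 5K_2e^(3t) + 2K_3e^(-2t)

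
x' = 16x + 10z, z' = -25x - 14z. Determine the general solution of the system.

Coefficient matrix A = [[16, 10], [-25, -14]].
Characteristic polynomial det(A - λI) = λ^2 - 2λ + 26 = 0.
Eigenvalues λ = 1 ± 5i (complex conjugate pair).
For λ=1+5i: an eigenvector is (1,-1) - i(1,-2) = (1 - i, -1 + 2i).
A real fundamental pair from Re and Im of e^((1+5i)t)v: X_1 = e^(t)(cos(5t)·(1,-1) + sin(5t)·(1,-2)), X_2 = e^(t)(sin(5t)·(1,-1) - cos(5t)·(1,-2)).
General solution: C_1X_1 + C_2X_2.

x(t) = C_1e^(t)sin(5t) + C_1e^(t)cos(5t) + C_2e^(t)sin(5t) - C_2e^(t)cos(5t), z(t) = -2C_1e^(t)sin(5t) - C_1e^(t)cos(5t) - C_2e^(t)sin(5t) + 2C_2e^(t)cos(5t)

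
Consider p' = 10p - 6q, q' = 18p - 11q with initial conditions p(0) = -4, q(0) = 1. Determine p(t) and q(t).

p(t) = -18e^(t) + 14e^(-2t), q(t) = -27e^(t) + 28e^(-2t)

Coefficient matrix A = [[10, -6], [18, -11]].
Characteristic polynomial det(A - λI) = λ^2 + λ - 2 = 0.
Eigenvalues λ = -2, 1.
For λ=-2: (A-λI) row 1 is [12, -6], so an eigenvector is (1, 2).
For λ=1: (A-λI) row 1 is [9, -6], so an eigenvector is (2, 3).
General solution: c_1e^(-2t)(1,2) + c_2e^(t)(2,3).
Applying p(0)=-4, q(0)=1 gives c_1=14, c_2=-9.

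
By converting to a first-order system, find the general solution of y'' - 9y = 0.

y(t) = C_1e^(3t) + C_2e^(-3t)

Let x_1 = y, x_2 = y'. Then x_1' = x_2 and x_2' = 9x_1.
A = [[0,1],[9,0]]; det(A-λI) = λ^2 - 9.
Eigenvalues λ = 3, -3 with eigenvectors (1,3), (1,-3).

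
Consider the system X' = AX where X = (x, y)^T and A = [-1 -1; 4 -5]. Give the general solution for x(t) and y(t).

Coefficient matrix A = [[-1, -1], [4, -5]].
Characteristic polynomial det(A - λI) = λ^2 + 6λ + 9 = 0.
Single eigenvalue λ = -3 with algebraic multiplicity 2.
Eigenvector v = (1,2); generalized eigenvector w with (A-λI)w=v is (1,1).
General solution: e^(-3t)[K_1·v + K_2·(t·v + w)].

x(t) = K_1e^(-3t) + K_2te^(-3t) + K_2e^(-3t), y(t) = 2K_1e^(-3t) + 2K_2te^(-3t) + K_2e^(-3t)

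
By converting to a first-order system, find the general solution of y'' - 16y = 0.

Let x_1 = y, x_2 = y'. Then x_1' = x_2 and x_2' = 16x_1.
A = [[0,1],[16,0]]; det(A-λI) = λ^2 - 16.
Eigenvalues λ = -4, 4 with eigenvectors (1,-4), (1,4).

y(t) = C_1e^(-4t) + C_2e^(4t)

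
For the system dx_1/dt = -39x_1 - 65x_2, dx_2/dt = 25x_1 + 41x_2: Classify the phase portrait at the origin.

unstable spiral

A = [[-39,-65],[25,41]]; det(A-λI) = λ^2 - 2λ + 26.
λ = 1 ± 5i: positive real part.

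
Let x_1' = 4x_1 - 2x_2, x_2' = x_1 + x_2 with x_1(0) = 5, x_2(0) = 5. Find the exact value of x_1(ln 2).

A = [[4,-2],[1,1]]; eigenvalues λ = 2, 3.
Eigenvectors: (1,1) for λ=2, (-2,-1) for λ=3.
From the initial condition, c_1 = 5, c_2 = 0.
x_1(ln 2) = (5)(2^2)(1) + (0)(2^3)(-2) = 20.

20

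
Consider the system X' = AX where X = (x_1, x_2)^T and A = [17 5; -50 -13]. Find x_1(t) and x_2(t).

Coefficient matrix A = [[17, 5], [-50, -13]].
Characteristic polynomial det(A - λI) = λ^2 - 4λ + 29 = 0.
Eigenvalues λ = 2 ± 5i (complex conjugate pair).
For λ=2+5i: an eigenvector is (1,-3) - i(0,-1) = (1, -3 + i).
A real fundamental pair from Re and Im of e^((2+5i)t)v: X_1 = e^(2t)(cos(5t)·(1,-3) + sin(5t)·(0,-1)), X_2 = e^(2t)(sin(5t)·(1,-3) - cos(5t)·(0,-1)).
General solution: c_1X_1 + c_2X_2.

x_1(t) = c_1e^(2t)cos(5t) + c_2e^(2t)sin(5t), x_2(t) = -c_1e^(2t)sin(5t) - 3c_1e^(2t)cos(5t) - 3c_2e^(2t)sin(5t) + c_2e^(2t)cos(5t)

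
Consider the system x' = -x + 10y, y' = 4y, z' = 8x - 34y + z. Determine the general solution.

x(t) = K_1e^(-t) + 2K_2e^(4t), y(t) = K_2e^(4t), z(t) = -4K_1e^(-t) - 6K_2e^(4t) + K_3e^(t)

Coefficient matrix A = [[-1, 10, 0], [0, 4, 0], [8, -34, 1]].
det(A - λI) = 0 gives eigenvalues λ = -1, 4, 1.
For λ=-1: eigenvector (1,0,-4).
For λ=4: eigenvector (2,1,-6).
For λ=1: eigenvector (0,0,1).
General solution: K_1e^(-t)(1,0,-4) + K_2e^(4t)(2,1,-6) + K_3e^(t)(0,0,1).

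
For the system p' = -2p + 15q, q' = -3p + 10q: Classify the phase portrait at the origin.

A = [[-2,15],[-3,10]]; det(A-λI) = λ^2 - 8λ + 25.
λ = 4 ± 3i: positive real part.

unstable spiral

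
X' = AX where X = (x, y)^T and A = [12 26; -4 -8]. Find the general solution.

x(t) = 2C_1e^(2t)sin(2t) + 3C_1e^(2t)cos(2t) + 3C_2e^(2t)sin(2t) - 2C_2e^(2t)cos(2t), y(t) = -C_1e^(2t)sin(2t) - C_1e^(2t)cos(2t) - C_2e^(2t)sin(2t) + C_2e^(2t)cos(2t)

Coefficient matrix A = [[12, 26], [-4, -8]].
Characteristic polynomial det(A - λI) = λ^2 - 4λ + 8 = 0.
Eigenvalues λ = 2 ± 2i (complex conjugate pair).
For λ=2+2i: an eigenvector is (3,-1) - i(2,-1) = (3 - 2i, -1 + i).
A real fundamental pair from Re and Im of e^((2+2i)t)v: X_1 = e^(2t)(cos(2t)·(3,-1) + sin(2t)·(2,-1)), X_2 = e^(2t)(sin(2t)·(3,-1) - cos(2t)·(2,-1)).
General solution: C_1X_1 + C_2X_2.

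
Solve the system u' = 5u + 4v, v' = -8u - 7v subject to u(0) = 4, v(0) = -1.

u(t) = 7e^(t) - 3e^(-3t), v(t) = -7e^(t) + 6e^(-3t)

Coefficient matrix A = [[5, 4], [-8, -7]].
Characteristic polynomial det(A - λI) = λ^2 + 2λ - 3 = 0.
Eigenvalues λ = -3, 1.
For λ=-3: (A-λI) row 1 is [8, 4], so an eigenvector is (-1, 2).
For λ=1: (A-λI) row 1 is [4, 4], so an eigenvector is (-1, 1).
General solution: c_1e^(-3t)(-1,2) + c_2e^(t)(-1,1).
Applying u(0)=4, v(0)=-1 gives c_1=3, c_2=-7.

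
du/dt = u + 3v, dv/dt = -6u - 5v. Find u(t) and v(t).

u(t) = -K_1e^(-2t)cos(3t) - K_2e^(-2t)sin(3t), v(t) = K_1e^(-2t)sin(3t) + K_1e^(-2t)cos(3t) + K_2e^(-2t)sin(3t) - K_2e^(-2t)cos(3t)

Coefficient matrix A = [[1, 3], [-6, -5]].
Characteristic polynomial det(A - λI) = λ^2 + 4λ + 13 = 0.
Eigenvalues λ = -2 ± 3i (complex conjugate pair).
For λ=-2+3i: an eigenvector is (-1,1) - i(0,1) = (-1, 1 - i).
A real fundamental pair from Re and Im of e^((-2+3i)t)v: X_1 = e^(-2t)(cos(3t)·(-1,1) + sin(3t)·(0,1)), X_2 = e^(-2t)(sin(3t)·(-1,1) - cos(3t)·(0,1)).
General solution: K_1X_1 + K_2X_2.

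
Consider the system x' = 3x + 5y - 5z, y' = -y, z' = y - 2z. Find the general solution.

Coefficient matrix A = [[3, 5, -5], [0, -1, 0], [0, 1, -2]].
det(A - λI) = 0 gives eigenvalues λ = -1, 3, -2.
For λ=-1: eigenvector (0,1,1).
For λ=3: eigenvector (1,0,0).
For λ=-2: eigenvector (1,0,1).
General solution: C_1e^(-t)(0,1,1) + C_2e^(3t)(1,0,0) + C_3e^(-2t)(1,0,1).

x(t) = C_2e^(3t) + C_3e^(-2t), y(t) = C_1e^(-t), z(t) = C_1e^(-t) + C_3e^(-2t)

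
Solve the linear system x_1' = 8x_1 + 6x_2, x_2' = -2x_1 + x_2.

Coefficient matrix A = [[8, 6], [-2, 1]].
Characteristic polynomial det(A - λI) = λ^2 - 9λ + 20 = 0.
Eigenvalues λ = 4, 5.
For λ=4: (A-λI) row 1 is [4, 6], so an eigenvector is (-3, 2).
For λ=5: (A-λI) row 1 is [3, 6], so an eigenvector is (2, -1).
General solution: K_1e^(4t)(-3,2) + K_2e^(5t)(2,-1).

x_1(t) = -3K_1e^(4t) + 2K_2e^(5t), x_2(t) = 2K_1e^(4t) - K_2e^(5t)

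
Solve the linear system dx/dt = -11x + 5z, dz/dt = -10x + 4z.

Coefficient matrix A = [[-11, 5], [-10, 4]].
Characteristic polynomial det(A - λI) = λ^2 + 7λ + 6 = 0.
Eigenvalues λ = -6, -1.
For λ=-6: (A-λI) row 1 is [-5, 5], so an eigenvector is (1, 1).
For λ=-1: (A-λI) row 1 is [-10, 5], so an eigenvector is (1, 2).
General solution: K_1e^(-6t)(1,1) + K_2e^(-t)(1,2).

x(t) = K_1e^(-6t) + K_2e^(-t), z(t) = K_1e^(-6t) + 2K_2e^(-t)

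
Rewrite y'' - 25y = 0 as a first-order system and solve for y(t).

y(t) = K_1e^(-5t) + K_2e^(5t)

Let x_1 = y, x_2 = y'. Then x_1' = x_2 and x_2' = 25x_1.
A = [[0,1],[25,0]]; det(A-λI) = λ^2 - 25.
Eigenvalues λ = -5, 5 with eigenvectors (1,-5), (1,5).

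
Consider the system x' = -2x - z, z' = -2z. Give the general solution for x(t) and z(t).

x(t) = -c_1e^(-2t) - c_2te^(-2t) + c_2e^(-2t), z(t) = c_2e^(-2t)

Coefficient matrix A = [[-2, -1], [0, -2]].
Characteristic polynomial det(A - λI) = λ^2 + 4λ + 4 = 0.
Single eigenvalue λ = -2 with algebraic multiplicity 2.
Eigenvector v = (-1,0); generalized eigenvector w with (A-λI)w=v is (1,1).
General solution: e^(-2t)[c_1·v + c_2·(t·v + w)].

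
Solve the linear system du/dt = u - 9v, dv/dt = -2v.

u(t) = -3K_1e^(-2t) + K_2e^(t), v(t) = -K_1e^(-2t)

Coefficient matrix A = [[1, -9], [0, -2]].
Characteristic polynomial det(A - λI) = λ^2 + λ - 2 = 0.
Eigenvalues λ = -2, 1.
For λ=-2: (A-λI) row 1 is [3, -9], so an eigenvector is (-3, -1).
For λ=1: (A-λI) row 1 is [0, -9], so an eigenvector is (1, 0).
General solution: K_1e^(-2t)(-3,-1) + K_2e^(t)(1,0).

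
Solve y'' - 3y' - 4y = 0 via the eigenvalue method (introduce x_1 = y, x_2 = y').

y(t) = c_1e^(4t) + c_2e^(-t)

Let x_1 = y, x_2 = y'. Then x_1' = x_2 and x_2' = 4x_1 + 3x_2.
A = [[0,1],[4,3]]; det(A-λI) = λ^2 - 3λ - 4.
Eigenvalues λ = 4, -1 with eigenvectors (1,4), (1,-1).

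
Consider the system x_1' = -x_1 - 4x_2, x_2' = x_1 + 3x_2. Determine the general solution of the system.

x_1(t) = 2c_1e^(t) + 2c_2te^(t) - c_2e^(t), x_2(t) = -c_1e^(t) - c_2te^(t)

Coefficient matrix A = [[-1, -4], [1, 3]].
Characteristic polynomial det(A - λI) = λ^2 - 2λ + 1 = 0.
Single eigenvalue λ = 1 with algebraic multiplicity 2.
Eigenvector v = (2,-1); generalized eigenvector w with (A-λI)w=v is (-1,0).
General solution: e^(t)[c_1·v + c_2·(t·v + w)].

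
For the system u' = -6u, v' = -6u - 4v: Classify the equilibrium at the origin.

stable node

A = [[-6,0],[-6,-4]]; det(A-λI) = λ^2 + 10λ + 24.
λ = -6, -4: both negative.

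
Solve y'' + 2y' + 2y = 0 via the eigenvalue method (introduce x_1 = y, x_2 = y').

y(t) = K_1e^(-t)cos(t) + K_2e^(-t)sin(t)

Let x_1 = y, x_2 = y'. Then x_1' = x_2 and x_2' = -2x_1 - 2x_2.
A = [[0,1],[-2,-2]]; det(A-λI) = λ^2 + 2λ + 2.
Eigenvalues λ = -1 ± i.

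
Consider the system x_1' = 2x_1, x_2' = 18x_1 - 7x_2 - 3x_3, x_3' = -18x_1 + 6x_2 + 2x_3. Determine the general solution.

Coefficient matrix A = [[2, 0, 0], [18, -7, -3], [-18, 6, 2]].
det(A - λI) = 0 gives eigenvalues λ = 2, -1, -4.
For λ=2: eigenvector (1,3,-3).
For λ=-1: eigenvector (0,-1,2).
For λ=-4: eigenvector (0,-1,1).
General solution: C_1e^(2t)(1,3,-3) + C_2e^(-t)(0,-1,2) + C_3e^(-4t)(0,-1,1).

x_1(t) = C_1e^(2t), x_2(t) = 3C_1e^(2t) - C_2e^(-t) - C_3e^(-4t), x_3(t) = -3C_1e^(2t) + 2C_2e^(-t) + C_3e^(-4t)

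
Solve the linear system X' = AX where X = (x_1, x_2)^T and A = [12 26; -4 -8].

Coefficient matrix A = [[12, 26], [-4, -8]].
Characteristic polynomial det(A - λI) = λ^2 - 4λ + 8 = 0.
Eigenvalues λ = 2 ± 2i (complex conjugate pair).
For λ=2+2i: an eigenvector is (2,-1) - i(-3,1) = (2 + 3i, -1 - i).
A real fundamental pair from Re and Im of e^((2+2i)t)v: X_1 = e^(2t)(cos(2t)·(2,-1) + sin(2t)·(-3,1)), X_2 = e^(2t)(sin(2t)·(2,-1) - cos(2t)·(-3,1)).
General solution: c_1X_1 + c_2X_2.

x_1(t) = -3c_1e^(2t)sin(2t) + 2c_1e^(2t)cos(2t) + 2c_2e^(2t)sin(2t) + 3c_2e^(2t)cos(2t), x_2(t) = c_1e^(2t)sin(2t) - c_1e^(2t)cos(2t) - c_2e^(2t)sin(2t) - c_2e^(2t)cos(2t)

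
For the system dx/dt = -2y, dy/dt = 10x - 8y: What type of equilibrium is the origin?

stable spiral

A = [[0,-2],[10,-8]]; det(A-λI) = λ^2 + 8λ + 20.
λ = -4 ± 2i: negative real part.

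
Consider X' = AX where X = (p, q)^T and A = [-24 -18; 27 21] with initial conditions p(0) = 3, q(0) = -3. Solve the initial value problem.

p(t) = 3e^(-6t), q(t) = -3e^(-6t)

Coefficient matrix A = [[-24, -18], [27, 21]].
Characteristic polynomial det(A - λI) = λ^2 + 3λ - 18 = 0.
Eigenvalues λ = -6, 3.
For λ=-6: (A-λI) row 1 is [-18, -18], so an eigenvector is (-1, 1).
For λ=3: (A-λI) row 1 is [-27, -18], so an eigenvector is (-2, 3).
General solution: c_1e^(-6t)(-1,1) + c_2e^(3t)(-2,3).
Applying p(0)=3, q(0)=-3 gives c_1=-3, c_2=0.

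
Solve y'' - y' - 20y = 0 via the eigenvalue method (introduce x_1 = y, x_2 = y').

Let x_1 = y, x_2 = y'. Then x_1' = x_2 and x_2' = 20x_1 + x_2.
A = [[0,1],[20,1]]; det(A-λI) = λ^2 - λ - 20.
Eigenvalues λ = -4, 5 with eigenvectors (1,-4), (1,5).

y(t) = C_1e^(-4t) + C_2e^(5t)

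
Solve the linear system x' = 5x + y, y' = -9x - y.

Coefficient matrix A = [[5, 1], [-9, -1]].
Characteristic polynomial det(A - λI) = λ^2 - 4λ + 4 = 0.
Single eigenvalue λ = 2 with algebraic multiplicity 2.
Eigenvector v = (-1,3); generalized eigenvector w with (A-λI)w=v is (-1,2).
General solution: e^(2t)[C_1·v + C_2·(t·v + w)].

x(t) = -C_1e^(2t) - C_2te^(2t) - C_2e^(2t), y(t) = 3C_1e^(2t) + 3C_2te^(2t) + 2C_2e^(2t)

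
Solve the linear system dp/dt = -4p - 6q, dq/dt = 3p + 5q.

p(t) = 2c_1e^(-t) - c_2e^(2t), q(t) = -c_1e^(-t) + c_2e^(2t)

Coefficient matrix A = [[-4, -6], [3, 5]].
Characteristic polynomial det(A - λI) = λ^2 - λ - 2 = 0.
Eigenvalues λ = -1, 2.
For λ=-1: (A-λI) row 1 is [-3, -6], so an eigenvector is (2, -1).
For λ=2: (A-λI) row 1 is [-6, -6], so an eigenvector is (-1, 1).
General solution: c_1e^(-t)(2,-1) + c_2e^(2t)(-1,1).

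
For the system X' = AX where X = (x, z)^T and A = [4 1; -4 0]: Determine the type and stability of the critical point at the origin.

A = [[4,1],[-4,0]]; det(A-λI) = λ^2 - 4λ + 4.
repeated λ = 2 with a single eigenvector.

unstable improper node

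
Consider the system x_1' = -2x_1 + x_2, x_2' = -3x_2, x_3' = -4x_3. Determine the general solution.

x_1(t) = C_2e^(-2t) + C_3e^(-3t), x_2(t) = -C_3e^(-3t), x_3(t) = C_1e^(-4t)

Coefficient matrix A = [[-2, 1, 0], [0, -3, 0], [0, 0, -4]].
det(A - λI) = 0 gives eigenvalues λ = -4, -2, -3.
For λ=-4: eigenvector (0,0,1).
For λ=-2: eigenvector (1,0,0).
For λ=-3: eigenvector (1,-1,0).
General solution: C_1e^(-4t)(0,0,1) + C_2e^(-2t)(1,0,0) + C_3e^(-3t)(1,-1,0).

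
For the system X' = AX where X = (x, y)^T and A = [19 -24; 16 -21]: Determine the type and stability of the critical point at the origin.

saddle

A = [[19,-24],[16,-21]]; det(A-λI) = λ^2 + 2λ - 15.
λ = 3, -5: opposite signs.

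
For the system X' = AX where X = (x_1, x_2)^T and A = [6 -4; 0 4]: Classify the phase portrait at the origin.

A = [[6,-4],[0,4]]; det(A-λI) = λ^2 - 10λ + 24.
λ = 4, 6: both positive.

unstable node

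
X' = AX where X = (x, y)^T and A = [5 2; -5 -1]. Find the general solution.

Coefficient matrix A = [[5, 2], [-5, -1]].
Characteristic polynomial det(A - λI) = λ^2 - 4λ + 5 = 0.
Eigenvalues λ = 2 ± i (complex conjugate pair).
For λ=2+i: an eigenvector is (-1,2) - i(1,-1) = (-1 - i, 2 + i).
A real fundamental pair from Re and Im of e^((2+i)t)v: X_1 = e^(2t)(cos(t)·(-1,2) + sin(t)·(1,-1)), X_2 = e^(2t)(sin(t)·(-1,2) - cos(t)·(1,-1)).
General solution: c_1X_1 + c_2X_2.

x(t) = c_1e^(2t)sin(t) - c_1e^(2t)cos(t) - c_2e^(2t)sin(t) - c_2e^(2t)cos(t), y(t) = -c_1e^(2t)sin(t) + 2c_1e^(2t)cos(t) + 2c_2e^(2t)sin(t) + c_2e^(2t)cos(t)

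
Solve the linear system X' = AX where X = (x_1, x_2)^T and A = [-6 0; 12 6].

Coefficient matrix A = [[-6, 0], [12, 6]].
Characteristic polynomial det(A - λI) = λ^2 - 36 = 0.
Eigenvalues λ = -6, 6.
For λ=-6: (A-λI) row 2 is [12, 12], so an eigenvector is (-1, 1).
For λ=6: (A-λI) row 1 is [-12, 0], so an eigenvector is (0, 1).
General solution: K_1e^(-6t)(-1,1) + K_2e^(6t)(0,1).

x_1(t) = -K_1e^(-6t), x_2(t) = K_1e^(-6t) + K_2e^(6t)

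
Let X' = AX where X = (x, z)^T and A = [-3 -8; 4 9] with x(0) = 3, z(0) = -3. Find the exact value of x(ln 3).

A = [[-3,-8],[4,9]]; eigenvalues λ = 5, 1.
Eigenvectors: (1,-1) for λ=5, (-2,1) for λ=1.
From the initial condition, c_1 = 3, c_2 = 0.
x(ln 3) = (3)(3^5)(1) + (0)(3^1)(-2) = 729.

729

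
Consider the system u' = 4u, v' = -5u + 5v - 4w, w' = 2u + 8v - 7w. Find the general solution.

u(t) = c_2e^(4t), v(t) = c_1e^(t) - 3c_2e^(4t) + c_3e^(-3t), w(t) = c_1e^(t) - 2c_2e^(4t) + 2c_3e^(-3t)

Coefficient matrix A = [[4, 0, 0], [-5, 5, -4], [2, 8, -7]].
det(A - λI) = 0 gives eigenvalues λ = 1, 4, -3.
For λ=1: eigenvector (0,1,1).
For λ=4: eigenvector (1,-3,-2).
For λ=-3: eigenvector (0,1,2).
General solution: c_1e^(t)(0,1,1) + c_2e^(4t)(1,-3,-2) + c_3e^(-3t)(0,1,2).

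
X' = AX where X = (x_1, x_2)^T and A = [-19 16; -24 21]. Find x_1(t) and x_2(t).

Coefficient matrix A = [[-19, 16], [-24, 21]].
Characteristic polynomial det(A - λI) = λ^2 - 2λ - 15 = 0.
Eigenvalues λ = 5, -3.
For λ=5: (A-λI) row 1 is [-24, 16], so an eigenvector is (-2, -3).
For λ=-3: (A-λI) row 1 is [-16, 16], so an eigenvector is (-1, -1).
General solution: K_1e^(5t)(-2,-3) + K_2e^(-3t)(-1,-1).

x_1(t) = -2K_1e^(5t) - K_2e^(-3t), x_2(t) = -3K_1e^(5t) - K_2e^(-3t)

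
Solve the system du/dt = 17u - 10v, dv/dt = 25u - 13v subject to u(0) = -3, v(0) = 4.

u(t) = -17e^(2t)sin(5t) - 3e^(2t)cos(5t), v(t) = -27e^(2t)sin(5t) + 4e^(2t)cos(5t)

Coefficient matrix A = [[17, -10], [25, -13]].
Characteristic polynomial det(A - λI) = λ^2 - 4λ + 29 = 0.
Eigenvalues λ = 2 ± 5i (complex conjugate pair).
For λ=2+5i: an eigenvector is (1,2) - i(-1,-1) = (1 + i, 2 + i).
A real fundamental pair from Re and Im of e^((2+5i)t)v: X_1 = e^(2t)(cos(5t)·(1,2) + sin(5t)·(-1,-1)), X_2 = e^(2t)(sin(5t)·(1,2) - cos(5t)·(-1,-1)).
General solution: c_1X_1 + c_2X_2.
Applying u(0)=-3, v(0)=4 gives c_1=7, c_2=-10.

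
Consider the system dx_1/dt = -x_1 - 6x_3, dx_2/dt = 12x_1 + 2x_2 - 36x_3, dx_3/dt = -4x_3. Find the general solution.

x_1(t) = c_1e^(-t) + 2c_3e^(-4t), x_2(t) = -4c_1e^(-t) + c_2e^(2t) + 2c_3e^(-4t), x_3(t) = c_3e^(-4t)

Coefficient matrix A = [[-1, 0, -6], [12, 2, -36], [0, 0, -4]].
det(A - λI) = 0 gives eigenvalues λ = -1, 2, -4.
For λ=-1: eigenvector (1,-4,0).
For λ=2: eigenvector (0,1,0).
For λ=-4: eigenvector (2,2,1).
General solution: c_1e^(-t)(1,-4,0) + c_2e^(2t)(0,1,0) + c_3e^(-4t)(2,2,1).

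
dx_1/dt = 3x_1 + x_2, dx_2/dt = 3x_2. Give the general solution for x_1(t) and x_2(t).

Coefficient matrix A = [[3, 1], [0, 3]].
Characteristic polynomial det(A - λI) = λ^2 - 6λ + 9 = 0.
Single eigenvalue λ = 3 with algebraic multiplicity 2.
Eigenvector v = (1,0); generalized eigenvector w with (A-λI)w=v is (-3,1).
General solution: e^(3t)[c_1·v + c_2·(t·v + w)].

x_1(t) = c_1e^(3t) + c_2te^(3t) - 3c_2e^(3t), x_2(t) = c_2e^(3t)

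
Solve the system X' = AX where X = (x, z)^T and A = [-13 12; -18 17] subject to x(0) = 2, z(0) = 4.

x(t) = 4e^(5t) - 2e^(-t), z(t) = 6e^(5t) - 2e^(-t)

Coefficient matrix A = [[-13, 12], [-18, 17]].
Characteristic polynomial det(A - λI) = λ^2 - 4λ - 5 = 0.
Eigenvalues λ = -1, 5.
For λ=-1: (A-λI) row 1 is [-12, 12], so an eigenvector is (1, 1).
For λ=5: (A-λI) row 1 is [-18, 12], so an eigenvector is (2, 3).
General solution: c_1e^(-t)(1,1) + c_2e^(5t)(2,3).
Applying x(0)=2, z(0)=4 gives c_1=-2, c_2=2.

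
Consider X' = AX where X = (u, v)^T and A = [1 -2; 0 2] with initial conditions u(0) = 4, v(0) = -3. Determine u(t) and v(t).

Coefficient matrix A = [[1, -2], [0, 2]].
Characteristic polynomial det(A - λI) = λ^2 - 3λ + 2 = 0.
Eigenvalues λ = 1, 2.
For λ=1: (A-λI) row 1 is [0, -2], so an eigenvector is (1, 0).
For λ=2: (A-λI) row 1 is [-1, -2], so an eigenvector is (2, -1).
General solution: C_1e^(t)(1,0) + C_2e^(2t)(2,-1).
Applying u(0)=4, v(0)=-3 gives C_1=-2, C_2=3.

u(t) = 6e^(2t) - 2e^(t), v(t) = -3e^(2t)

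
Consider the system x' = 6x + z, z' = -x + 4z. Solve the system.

x(t) = -c_1e^(5t) - c_2te^(5t) + 2c_2e^(5t), z(t) = c_1e^(5t) + c_2te^(5t) - 3c_2e^(5t)

Coefficient matrix A = [[6, 1], [-1, 4]].
Characteristic polynomial det(A - λI) = λ^2 - 10λ + 25 = 0.
Single eigenvalue λ = 5 with algebraic multiplicity 2.
Eigenvector v = (-1,1); generalized eigenvector w with (A-λI)w=v is (2,-3).
General solution: e^(5t)[c_1·v + c_2·(t·v + w)].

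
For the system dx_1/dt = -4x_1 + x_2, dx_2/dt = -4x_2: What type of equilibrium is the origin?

A = [[-4,1],[0,-4]]; det(A-λI) = λ^2 + 8λ + 16.
repeated λ = -4 with a single eigenvector.

stable improper node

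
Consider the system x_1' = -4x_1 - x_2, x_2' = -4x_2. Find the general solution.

x_1(t) = -C_1e^(-4t) - C_2te^(-4t) - 3C_2e^(-4t), x_2(t) = C_2e^(-4t)

Coefficient matrix A = [[-4, -1], [0, -4]].
Characteristic polynomial det(A - λI) = λ^2 + 8λ + 16 = 0.
Single eigenvalue λ = -4 with algebraic multiplicity 2.
Eigenvector v = (-1,0); generalized eigenvector w with (A-λI)w=v is (-3,1).
General solution: e^(-4t)[C_1·v + C_2·(t·v + w)].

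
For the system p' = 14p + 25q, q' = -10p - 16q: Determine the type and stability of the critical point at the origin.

A = [[14,25],[-10,-16]]; det(A-λI) = λ^2 + 2λ + 26.
λ = -1 ± 5i: negative real part.

stable spiral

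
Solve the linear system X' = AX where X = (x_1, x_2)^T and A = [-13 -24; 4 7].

Coefficient matrix A = [[-13, -24], [4, 7]].
Characteristic polynomial det(A - λI) = λ^2 + 6λ + 5 = 0.
Eigenvalues λ = -1, -5.
For λ=-1: (A-λI) row 1 is [-12, -24], so an eigenvector is (-2, 1).
For λ=-5: (A-λI) row 1 is [-8, -24], so an eigenvector is (3, -1).
General solution: c_1e^(-t)(-2,1) + c_2e^(-5t)(3,-1).

x_1(t) = -2c_1e^(-t) + 3c_2e^(-5t), x_2(t) = c_1e^(-t) - c_2e^(-5t)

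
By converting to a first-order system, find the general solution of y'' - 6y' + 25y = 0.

Let x_1 = y, x_2 = y'. Then x_1' = x_2 and x_2' = -25x_1 + 6x_2.
A = [[0,1],[-25,6]]; det(A-λI) = λ^2 - 6λ + 25.
Eigenvalues λ = 3 ± 4i.

y(t) = K_1e^(3t)cos(4t) + K_2e^(3t)sin(4t)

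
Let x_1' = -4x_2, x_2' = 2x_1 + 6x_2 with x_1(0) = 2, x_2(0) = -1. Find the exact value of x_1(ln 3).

18

A = [[0,-4],[2,6]]; eigenvalues λ = 2, 4.
Eigenvectors: (-2,1) for λ=2, (-1,1) for λ=4.
From the initial condition, c_1 = -1, c_2 = 0.
x_1(ln 3) = (-1)(3^2)(-2) + (0)(3^4)(-1) = 18.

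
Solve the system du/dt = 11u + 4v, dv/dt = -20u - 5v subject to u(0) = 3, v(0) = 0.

u(t) = 6e^(3t)sin(4t) + 3e^(3t)cos(4t), v(t) = -15e^(3t)sin(4t)

Coefficient matrix A = [[11, 4], [-20, -5]].
Characteristic polynomial det(A - λI) = λ^2 - 6λ + 25 = 0.
Eigenvalues λ = 3 ± 4i (complex conjugate pair).
For λ=3+4i: an eigenvector is (0,-1) - i(-1,2) = (0 + i, -1 - 2i).
A real fundamental pair from Re and Im of e^((3+4i)t)v: X_1 = e^(3t)(cos(4t)·(0,-1) + sin(4t)·(-1,2)), X_2 = e^(3t)(sin(4t)·(0,-1) - cos(4t)·(-1,2)).
General solution: C_1X_1 + C_2X_2.
Applying u(0)=3, v(0)=0 gives C_1=-6, C_2=3.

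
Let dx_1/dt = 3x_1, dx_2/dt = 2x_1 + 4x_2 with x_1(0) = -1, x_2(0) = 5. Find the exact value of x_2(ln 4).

A = [[3,0],[2,4]]; eigenvalues λ = 3, 4.
Eigenvectors: (-1,2) for λ=3, (0,1) for λ=4.
From the initial condition, c_1 = 1, c_2 = 3.
x_2(ln 4) = (1)(4^3)(2) + (3)(4^4)(1) = 896.

896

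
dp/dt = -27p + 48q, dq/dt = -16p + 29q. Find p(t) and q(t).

Coefficient matrix A = [[-27, 48], [-16, 29]].
Characteristic polynomial det(A - λI) = λ^2 - 2λ - 15 = 0.
Eigenvalues λ = -3, 5.
For λ=-3: (A-λI) row 1 is [-24, 48], so an eigenvector is (2, 1).
For λ=5: (A-λI) row 1 is [-32, 48], so an eigenvector is (3, 2).
General solution: K_1e^(-3t)(2,1) + K_2e^(5t)(3,2).

p(t) = 2K_1e^(-3t) + 3K_2e^(5t), q(t) = K_1e^(-3t) + 2K_2e^(5t)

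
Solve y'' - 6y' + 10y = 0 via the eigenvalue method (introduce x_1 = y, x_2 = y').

Let x_1 = y, x_2 = y'. Then x_1' = x_2 and x_2' = -10x_1 + 6x_2.
A = [[0,1],[-10,6]]; det(A-λI) = λ^2 - 6λ + 10.
Eigenvalues λ = 3 ± i.

y(t) = C_1e^(3t)cos(t) + C_2e^(3t)sin(t)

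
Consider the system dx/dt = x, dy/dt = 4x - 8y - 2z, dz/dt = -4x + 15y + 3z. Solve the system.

x(t) = c_1e^(t), y(t) = 2c_2e^(-3t) - c_3e^(-2t), z(t) = 2c_1e^(t) - 5c_2e^(-3t) + 3c_3e^(-2t)

Coefficient matrix A = [[1, 0, 0], [4, -8, -2], [-4, 15, 3]].
det(A - λI) = 0 gives eigenvalues λ = 1, -3, -2.
For λ=1: eigenvector (1,0,2).
For λ=-3: eigenvector (0,2,-5).
For λ=-2: eigenvector (0,-1,3).
General solution: c_1e^(t)(1,0,2) + c_2e^(-3t)(0,2,-5) + c_3e^(-2t)(0,-1,3).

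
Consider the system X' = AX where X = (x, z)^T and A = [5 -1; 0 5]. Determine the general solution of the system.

x(t) = -C_1e^(5t) - C_2te^(5t) - 3C_2e^(5t), z(t) = C_2e^(5t)

Coefficient matrix A = [[5, -1], [0, 5]].
Characteristic polynomial det(A - λI) = λ^2 - 10λ + 25 = 0.
Single eigenvalue λ = 5 with algebraic multiplicity 2.
Eigenvector v = (-1,0); generalized eigenvector w with (A-λI)w=v is (-3,1).
General solution: e^(5t)[C_1·v + C_2·(t·v + w)].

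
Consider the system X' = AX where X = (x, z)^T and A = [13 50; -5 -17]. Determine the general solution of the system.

x(t) = -3K_1e^(-2t)sin(5t) - K_1e^(-2t)cos(5t) - K_2e^(-2t)sin(5t) + 3K_2e^(-2t)cos(5t), z(t) = K_1e^(-2t)sin(5t) - K_2e^(-2t)cos(5t)

Coefficient matrix A = [[13, 50], [-5, -17]].
Characteristic polynomial det(A - λI) = λ^2 + 4λ + 29 = 0.
Eigenvalues λ = -2 ± 5i (complex conjugate pair).
For λ=-2+5i: an eigenvector is (-1,0) - i(-3,1) = (-1 + 3i, 0 - i).
A real fundamental pair from Re and Im of e^((-2+5i)t)v: X_1 = e^(-2t)(cos(5t)·(-1,0) + sin(5t)·(-3,1)), X_2 = e^(-2t)(sin(5t)·(-1,0) - cos(5t)·(-3,1)).
General solution: K_1X_1 + K_2X_2.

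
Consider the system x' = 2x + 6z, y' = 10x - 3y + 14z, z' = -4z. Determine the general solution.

x(t) = K_1e^(2t) - K_3e^(-4t), y(t) = 2K_1e^(2t) + K_2e^(-3t) - 4K_3e^(-4t), z(t) = K_3e^(-4t)

Coefficient matrix A = [[2, 0, 6], [10, -3, 14], [0, 0, -4]].
det(A - λI) = 0 gives eigenvalues λ = 2, -3, -4.
For λ=2: eigenvector (1,2,0).
For λ=-3: eigenvector (0,1,0).
For λ=-4: eigenvector (-1,-4,1).
General solution: K_1e^(2t)(1,2,0) + K_2e^(-3t)(0,1,0) + K_3e^(-4t)(-1,-4,1).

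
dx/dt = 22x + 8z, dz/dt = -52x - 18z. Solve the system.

x(t) = c_1e^(2t)sin(4t) + c_1e^(2t)cos(4t) + c_2e^(2t)sin(4t) - c_2e^(2t)cos(4t), z(t) = -3c_1e^(2t)sin(4t) - 2c_1e^(2t)cos(4t) - 2c_2e^(2t)sin(4t) + 3c_2e^(2t)cos(4t)

Coefficient matrix A = [[22, 8], [-52, -18]].
Characteristic polynomial det(A - λI) = λ^2 - 4λ + 20 = 0.
Eigenvalues λ = 2 ± 4i (complex conjugate pair).
For λ=2+4i: an eigenvector is (1,-2) - i(1,-3) = (1 - i, -2 + 3i).
A real fundamental pair from Re and Im of e^((2+4i)t)v: X_1 = e^(2t)(cos(4t)·(1,-2) + sin(4t)·(1,-3)), X_2 = e^(2t)(sin(4t)·(1,-2) - cos(4t)·(1,-3)).
General solution: c_1X_1 + c_2X_2.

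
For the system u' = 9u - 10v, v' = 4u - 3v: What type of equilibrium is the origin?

A = [[9,-10],[4,-3]]; det(A-λI) = λ^2 - 6λ + 13.
λ = 3 ± 2i: positive real part.

unstable spiral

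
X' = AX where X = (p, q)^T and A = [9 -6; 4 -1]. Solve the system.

Coefficient matrix A = [[9, -6], [4, -1]].
Characteristic polynomial det(A - λI) = λ^2 - 8λ + 15 = 0.
Eigenvalues λ = 3, 5.
For λ=3: (A-λI) row 1 is [6, -6], so an eigenvector is (-1, -1).
For λ=5: (A-λI) row 1 is [4, -6], so an eigenvector is (3, 2).
General solution: c_1e^(3t)(-1,-1) + c_2e^(5t)(3,2).

p(t) = -c_1e^(3t) + 3c_2e^(5t), q(t) = -c_1e^(3t) + 2c_2e^(5t)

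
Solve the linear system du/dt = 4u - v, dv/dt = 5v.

u(t) = C_1e^(5t) + C_2e^(4t), v(t) = -C_1e^(5t)

Coefficient matrix A = [[4, -1], [0, 5]].
Characteristic polynomial det(A - λI) = λ^2 - 9λ + 20 = 0.
Eigenvalues λ = 5, 4.
For λ=5: (A-λI) row 1 is [-1, -1], so an eigenvector is (1, -1).
For λ=4: (A-λI) row 1 is [0, -1], so an eigenvector is (1, 0).
General solution: C_1e^(5t)(1,-1) + C_2e^(4t)(1,0).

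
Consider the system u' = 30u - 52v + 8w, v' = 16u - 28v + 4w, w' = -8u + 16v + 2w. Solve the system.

u(t) = -7K_1e^(-2t) + 2K_2e^(4t) - 4K_3e^(2t), v(t) = -4K_1e^(-2t) + K_2e^(4t) - 2K_3e^(2t), w(t) = 2K_1e^(-2t) + K_3e^(2t)

Coefficient matrix A = [[30, -52, 8], [16, -28, 4], [-8, 16, 2]].
det(A - λI) = 0 gives eigenvalues λ = -2, 4, 2.
For λ=-2: eigenvector (-7,-4,2).
For λ=4: eigenvector (2,1,0).
For λ=2: eigenvector (-4,-2,1).
General solution: K_1e^(-2t)(-7,-4,2) + K_2e^(4t)(2,1,0) + K_3e^(2t)(-4,-2,1).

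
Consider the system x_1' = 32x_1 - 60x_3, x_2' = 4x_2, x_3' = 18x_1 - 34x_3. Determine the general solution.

Coefficient matrix A = [[32, 0, -60], [0, 4, 0], [18, 0, -34]].
det(A - λI) = 0 gives eigenvalues λ = 4, -4, 2.
For λ=4: eigenvector (0,1,0).
For λ=-4: eigenvector (5,0,3).
For λ=2: eigenvector (-2,0,-1).
General solution: C_1e^(4t)(0,1,0) + C_2e^(-4t)(5,0,3) + C_3e^(2t)(-2,0,-1).

x_1(t) = 5C_2e^(-4t) - 2C_3e^(2t), x_2(t) = C_1e^(4t), x_3(t) = 3C_2e^(-4t) - C_3e^(2t)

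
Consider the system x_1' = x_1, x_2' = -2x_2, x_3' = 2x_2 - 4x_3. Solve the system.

Coefficient matrix A = [[1, 0, 0], [0, -2, 0], [0, 2, -4]].
det(A - λI) = 0 gives eigenvalues λ = 1, -2, -4.
For λ=1: eigenvector (1,0,0).
For λ=-2: eigenvector (0,1,1).
For λ=-4: eigenvector (0,0,1).
General solution: C_1e^(t)(1,0,0) + C_2e^(-2t)(0,1,1) + C_3e^(-4t)(0,0,1).

x_1(t) = C_1e^(t), x_2(t) = C_2e^(-2t), x_3(t) = C_2e^(-2t) + C_3e^(-4t)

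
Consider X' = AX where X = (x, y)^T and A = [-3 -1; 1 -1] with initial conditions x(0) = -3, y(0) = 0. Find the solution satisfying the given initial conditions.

x(t) = 3te^(-2t) - 3e^(-2t), y(t) = -3te^(-2t)

Coefficient matrix A = [[-3, -1], [1, -1]].
Characteristic polynomial det(A - λI) = λ^2 + 4λ + 4 = 0.
Single eigenvalue λ = -2 with algebraic multiplicity 2.
Eigenvector v = (-1,1); generalized eigenvector w with (A-λI)w=v is (0,1).
General solution: e^(-2t)[K_1·v + K_2·(t·v + w)].
Applying x(0)=-3, y(0)=0 gives K_1=3, K_2=-3.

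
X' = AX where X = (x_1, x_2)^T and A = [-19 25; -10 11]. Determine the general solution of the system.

Coefficient matrix A = [[-19, 25], [-10, 11]].
Characteristic polynomial det(A - λI) = λ^2 + 8λ + 41 = 0.
Eigenvalues λ = -4 ± 5i (complex conjugate pair).
For λ=-4+5i: an eigenvector is (2,1) - i(-1,-1) = (2 + i, 1 + i).
A real fundamental pair from Re and Im of e^((-4+5i)t)v: X_1 = e^(-4t)(cos(5t)·(2,1) + sin(5t)·(-1,-1)), X_2 = e^(-4t)(sin(5t)·(2,1) - cos(5t)·(-1,-1)).
General solution: C_1X_1 + C_2X_2.

x_1(t) = -C_1e^(-4t)sin(5t) + 2C_1e^(-4t)cos(5t) + 2C_2e^(-4t)sin(5t) + C_2e^(-4t)cos(5t), x_2(t) = -C_1e^(-4t)sin(5t) + C_1e^(-4t)cos(5t) + C_2e^(-4t)sin(5t) + C_2e^(-4t)cos(5t)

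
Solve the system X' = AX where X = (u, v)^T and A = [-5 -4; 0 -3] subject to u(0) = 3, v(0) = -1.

Coefficient matrix A = [[-5, -4], [0, -3]].
Characteristic polynomial det(A - λI) = λ^2 + 8λ + 15 = 0.
Eigenvalues λ = -3, -5.
For λ=-3: (A-λI) row 1 is [-2, -4], so an eigenvector is (2, -1).
For λ=-5: (A-λI) row 1 is [0, -4], so an eigenvector is (-1, 0).
General solution: K_1e^(-3t)(2,-1) + K_2e^(-5t)(-1,0).
Applying u(0)=3, v(0)=-1 gives K_1=1, K_2=-1.

u(t) = 2e^(-3t) + e^(-5t), v(t) = -e^(-3t)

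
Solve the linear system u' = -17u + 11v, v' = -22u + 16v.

u(t) = C_1e^(-6t) - C_2e^(5t), v(t) = C_1e^(-6t) - 2C_2e^(5t)

Coefficient matrix A = [[-17, 11], [-22, 16]].
Characteristic polynomial det(A - λI) = λ^2 + λ - 30 = 0.
Eigenvalues λ = -6, 5.
For λ=-6: (A-λI) row 1 is [-11, 11], so an eigenvector is (1, 1).
For λ=5: (A-λI) row 1 is [-22, 11], so an eigenvector is (-1, -2).
General solution: C_1e^(-6t)(1,1) + C_2e^(5t)(-1,-2).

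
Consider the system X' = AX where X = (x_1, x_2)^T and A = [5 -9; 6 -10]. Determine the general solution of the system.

x_1(t) = -3C_1e^(-t) + C_2e^(-4t), x_2(t) = -2C_1e^(-t) + C_2e^(-4t)

Coefficient matrix A = [[5, -9], [6, -10]].
Characteristic polynomial det(A - λI) = λ^2 + 5λ + 4 = 0.
Eigenvalues λ = -1, -4.
For λ=-1: (A-λI) row 1 is [6, -9], so an eigenvector is (-3, -2).
For λ=-4: (A-λI) row 1 is [9, -9], so an eigenvector is (1, 1).
General solution: C_1e^(-t)(-3,-2) + C_2e^(-4t)(1,1).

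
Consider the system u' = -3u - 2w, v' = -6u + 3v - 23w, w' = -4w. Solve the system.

Coefficient matrix A = [[-3, 0, -2], [-6, 3, -23], [0, 0, -4]].
det(A - λI) = 0 gives eigenvalues λ = -3, 3, -4.
For λ=-3: eigenvector (1,1,0).
For λ=3: eigenvector (0,1,0).
For λ=-4: eigenvector (2,5,1).
General solution: C_1e^(-3t)(1,1,0) + C_2e^(3t)(0,1,0) + C_3e^(-4t)(2,5,1).

u(t) = C_1e^(-3t) + 2C_3e^(-4t), v(t) = C_1e^(-3t) + C_2e^(3t) + 5C_3e^(-4t), w(t) = C_3e^(-4t)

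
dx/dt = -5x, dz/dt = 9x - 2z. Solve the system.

Coefficient matrix A = [[-5, 0], [9, -2]].
Characteristic polynomial det(A - λI) = λ^2 + 7λ + 10 = 0.
Eigenvalues λ = -5, -2.
For λ=-5: (A-λI) row 2 is [9, 3], so an eigenvector is (-1, 3).
For λ=-2: (A-λI) row 1 is [-3, 0], so an eigenvector is (0, 1).
General solution: c_1e^(-5t)(-1,3) + c_2e^(-2t)(0,1).

x(t) = -c_1e^(-5t), z(t) = 3c_1e^(-5t) + c_2e^(-2t)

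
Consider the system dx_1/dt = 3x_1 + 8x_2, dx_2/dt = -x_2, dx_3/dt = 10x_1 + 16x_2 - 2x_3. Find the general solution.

Coefficient matrix A = [[3, 8, 0], [0, -1, 0], [10, 16, -2]].
det(A - λI) = 0 gives eigenvalues λ = 3, -2, -1.
For λ=3: eigenvector (1,0,2).
For λ=-2: eigenvector (0,0,1).
For λ=-1: eigenvector (-2,1,-4).
General solution: C_1e^(3t)(1,0,2) + C_2e^(-2t)(0,0,1) + C_3e^(-t)(-2,1,-4).

x_1(t) = C_1e^(3t) - 2C_3e^(-t), x_2(t) = C_3e^(-t), x_3(t) = 2C_1e^(3t) + C_2e^(-2t) - 4C_3e^(-t)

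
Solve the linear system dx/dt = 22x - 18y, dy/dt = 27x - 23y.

Coefficient matrix A = [[22, -18], [27, -23]].
Characteristic polynomial det(A - λI) = λ^2 + λ - 20 = 0.
Eigenvalues λ = 4, -5.
For λ=4: (A-λI) row 1 is [18, -18], so an eigenvector is (-1, -1).
For λ=-5: (A-λI) row 1 is [27, -18], so an eigenvector is (2, 3).
General solution: C_1e^(4t)(-1,-1) + C_2e^(-5t)(2,3).

x(t) = -C_1e^(4t) + 2C_2e^(-5t), y(t) = -C_1e^(4t) + 3C_2e^(-5t)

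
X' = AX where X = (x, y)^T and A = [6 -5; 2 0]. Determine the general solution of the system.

Coefficient matrix A = [[6, -5], [2, 0]].
Characteristic polynomial det(A - λI) = λ^2 - 6λ + 10 = 0.
Eigenvalues λ = 3 ± i (complex conjugate pair).
For λ=3+i: an eigenvector is (-1,-1) - i(2,1) = (-1 - 2i, -1 - i).
A real fundamental pair from Re and Im of e^((3+i)t)v: X_1 = e^(3t)(cos(t)·(-1,-1) + sin(t)·(2,1)), X_2 = e^(3t)(sin(t)·(-1,-1) - cos(t)·(2,1)).
General solution: C_1X_1 + C_2X_2.

x(t) = 2C_1e^(3t)sin(t) - C_1e^(3t)cos(t) - C_2e^(3t)sin(t) - 2C_2e^(3t)cos(t), y(t) = C_1e^(3t)sin(t) - C_1e^(3t)cos(t) - C_2e^(3t)sin(t) - C_2e^(3t)cos(t)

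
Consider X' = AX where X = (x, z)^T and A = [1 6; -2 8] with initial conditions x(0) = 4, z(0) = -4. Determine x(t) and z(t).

Coefficient matrix A = [[1, 6], [-2, 8]].
Characteristic polynomial det(A - λI) = λ^2 - 9λ + 20 = 0.
Eigenvalues λ = 5, 4.
For λ=5: (A-λI) row 1 is [-4, 6], so an eigenvector is (3, 2).
For λ=4: (A-λI) row 1 is [-3, 6], so an eigenvector is (2, 1).
General solution: C_1e^(5t)(3,2) + C_2e^(4t)(2,1).
Applying x(0)=4, z(0)=-4 gives C_1=-12, C_2=20.

x(t) = -36e^(5t) + 40e^(4t), z(t) = -24e^(5t) + 20e^(4t)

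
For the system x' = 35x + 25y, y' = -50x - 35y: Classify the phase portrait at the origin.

center

A = [[35,25],[-50,-35]]; det(A-λI) = λ^2 + 25.
λ = 0 ± 5i: zero real part.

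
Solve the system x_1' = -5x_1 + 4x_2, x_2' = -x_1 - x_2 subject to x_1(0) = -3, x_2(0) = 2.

x_1(t) = 14te^(-3t) - 3e^(-3t), x_2(t) = 7te^(-3t) + 2e^(-3t)

Coefficient matrix A = [[-5, 4], [-1, -1]].
Characteristic polynomial det(A - λI) = λ^2 + 6λ + 9 = 0.
Single eigenvalue λ = -3 with algebraic multiplicity 2.
Eigenvector v = (-2,-1); generalized eigenvector w with (A-λI)w=v is (3,1).
General solution: e^(-3t)[c_1·v + c_2·(t·v + w)].
Applying x_1(0)=-3, x_2(0)=2 gives c_1=-9, c_2=-7.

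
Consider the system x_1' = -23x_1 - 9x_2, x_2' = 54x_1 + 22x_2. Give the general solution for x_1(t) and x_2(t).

x_1(t) = c_1e^(-5t) + c_2e^(4t), x_2(t) = -2c_1e^(-5t) - 3c_2e^(4t)

Coefficient matrix A = [[-23, -9], [54, 22]].
Characteristic polynomial det(A - λI) = λ^2 + λ - 20 = 0.
Eigenvalues λ = -5, 4.
For λ=-5: (A-λI) row 1 is [-18, -9], so an eigenvector is (1, -2).
For λ=4: (A-λI) row 1 is [-27, -9], so an eigenvector is (1, -3).
General solution: c_1e^(-5t)(1,-2) + c_2e^(4t)(1,-3).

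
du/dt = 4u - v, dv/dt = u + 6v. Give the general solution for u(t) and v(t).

u(t) = -C_1e^(5t) - C_2te^(5t) + C_2e^(5t), v(t) = C_1e^(5t) + C_2te^(5t)

Coefficient matrix A = [[4, -1], [1, 6]].
Characteristic polynomial det(A - λI) = λ^2 - 10λ + 25 = 0.
Single eigenvalue λ = 5 with algebraic multiplicity 2.
Eigenvector v = (-1,1); generalized eigenvector w with (A-λI)w=v is (1,0).
General solution: e^(5t)[C_1·v + C_2·(t·v + w)].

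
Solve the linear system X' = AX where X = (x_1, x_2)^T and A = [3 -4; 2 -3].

x_1(t) = 2C_1e^(t) + C_2e^(-t), x_2(t) = C_1e^(t) + C_2e^(-t)

Coefficient matrix A = [[3, -4], [2, -3]].
Characteristic polynomial det(A - λI) = λ^2 - 1 = 0.
Eigenvalues λ = 1, -1.
For λ=1: (A-λI) row 1 is [2, -4], so an eigenvector is (2, 1).
For λ=-1: (A-λI) row 1 is [4, -4], so an eigenvector is (1, 1).
General solution: C_1e^(t)(2,1) + C_2e^(-t)(1,1).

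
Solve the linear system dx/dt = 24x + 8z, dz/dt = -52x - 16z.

x(t) = c_1e^(4t)sin(4t) + c_1e^(4t)cos(4t) + c_2e^(4t)sin(4t) - c_2e^(4t)cos(4t), z(t) = -3c_1e^(4t)sin(4t) - 2c_1e^(4t)cos(4t) - 2c_2e^(4t)sin(4t) + 3c_2e^(4t)cos(4t)

Coefficient matrix A = [[24, 8], [-52, -16]].
Characteristic polynomial det(A - λI) = λ^2 - 8λ + 32 = 0.
Eigenvalues λ = 4 ± 4i (complex conjugate pair).
For λ=4+4i: an eigenvector is (1,-2) - i(1,-3) = (1 - i, -2 + 3i).
A real fundamental pair from Re and Im of e^((4+4i)t)v: X_1 = e^(4t)(cos(4t)·(1,-2) + sin(4t)·(1,-3)), X_2 = e^(4t)(sin(4t)·(1,-2) - cos(4t)·(1,-3)).
General solution: c_1X_1 + c_2X_2.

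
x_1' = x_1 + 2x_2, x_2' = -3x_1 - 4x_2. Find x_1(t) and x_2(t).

x_1(t) = -c_1e^(-t) - 2c_2e^(-2t), x_2(t) = c_1e^(-t) + 3c_2e^(-2t)

Coefficient matrix A = [[1, 2], [-3, -4]].
Characteristic polynomial det(A - λI) = λ^2 + 3λ + 2 = 0.
Eigenvalues λ = -1, -2.
For λ=-1: (A-λI) row 1 is [2, 2], so an eigenvector is (-1, 1).
For λ=-2: (A-λI) row 1 is [3, 2], so an eigenvector is (-2, 3).
General solution: c_1e^(-t)(-1,1) + c_2e^(-2t)(-2,3).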